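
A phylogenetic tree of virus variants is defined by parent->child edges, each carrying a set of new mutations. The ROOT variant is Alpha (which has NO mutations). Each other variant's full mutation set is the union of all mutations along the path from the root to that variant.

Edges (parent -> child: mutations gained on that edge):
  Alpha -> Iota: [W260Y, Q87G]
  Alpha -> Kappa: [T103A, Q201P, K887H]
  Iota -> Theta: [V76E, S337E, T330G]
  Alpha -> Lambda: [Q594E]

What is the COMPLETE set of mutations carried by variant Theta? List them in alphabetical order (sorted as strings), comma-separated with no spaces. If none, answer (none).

Answer: Q87G,S337E,T330G,V76E,W260Y

Derivation:
At Alpha: gained [] -> total []
At Iota: gained ['W260Y', 'Q87G'] -> total ['Q87G', 'W260Y']
At Theta: gained ['V76E', 'S337E', 'T330G'] -> total ['Q87G', 'S337E', 'T330G', 'V76E', 'W260Y']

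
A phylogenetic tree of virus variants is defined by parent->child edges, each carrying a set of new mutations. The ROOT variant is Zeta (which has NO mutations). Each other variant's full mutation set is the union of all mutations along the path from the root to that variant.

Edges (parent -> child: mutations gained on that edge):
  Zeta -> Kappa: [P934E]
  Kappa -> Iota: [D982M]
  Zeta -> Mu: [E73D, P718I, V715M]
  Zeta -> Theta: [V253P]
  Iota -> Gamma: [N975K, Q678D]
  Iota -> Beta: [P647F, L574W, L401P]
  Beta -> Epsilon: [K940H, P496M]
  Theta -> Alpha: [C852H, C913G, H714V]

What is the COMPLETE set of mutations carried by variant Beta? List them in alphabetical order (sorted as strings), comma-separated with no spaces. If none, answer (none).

At Zeta: gained [] -> total []
At Kappa: gained ['P934E'] -> total ['P934E']
At Iota: gained ['D982M'] -> total ['D982M', 'P934E']
At Beta: gained ['P647F', 'L574W', 'L401P'] -> total ['D982M', 'L401P', 'L574W', 'P647F', 'P934E']

Answer: D982M,L401P,L574W,P647F,P934E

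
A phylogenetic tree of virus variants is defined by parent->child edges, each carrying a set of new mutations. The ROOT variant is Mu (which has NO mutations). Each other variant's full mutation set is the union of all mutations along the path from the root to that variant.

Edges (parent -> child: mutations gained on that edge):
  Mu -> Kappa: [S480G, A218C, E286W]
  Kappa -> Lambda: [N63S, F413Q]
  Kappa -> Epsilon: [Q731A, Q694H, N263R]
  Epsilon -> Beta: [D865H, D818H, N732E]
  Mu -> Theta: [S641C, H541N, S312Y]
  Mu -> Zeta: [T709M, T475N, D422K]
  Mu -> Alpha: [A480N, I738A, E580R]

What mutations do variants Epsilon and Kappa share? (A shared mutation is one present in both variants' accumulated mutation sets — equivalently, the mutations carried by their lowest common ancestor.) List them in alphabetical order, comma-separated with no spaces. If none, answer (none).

Accumulating mutations along path to Epsilon:
  At Mu: gained [] -> total []
  At Kappa: gained ['S480G', 'A218C', 'E286W'] -> total ['A218C', 'E286W', 'S480G']
  At Epsilon: gained ['Q731A', 'Q694H', 'N263R'] -> total ['A218C', 'E286W', 'N263R', 'Q694H', 'Q731A', 'S480G']
Mutations(Epsilon) = ['A218C', 'E286W', 'N263R', 'Q694H', 'Q731A', 'S480G']
Accumulating mutations along path to Kappa:
  At Mu: gained [] -> total []
  At Kappa: gained ['S480G', 'A218C', 'E286W'] -> total ['A218C', 'E286W', 'S480G']
Mutations(Kappa) = ['A218C', 'E286W', 'S480G']
Intersection: ['A218C', 'E286W', 'N263R', 'Q694H', 'Q731A', 'S480G'] ∩ ['A218C', 'E286W', 'S480G'] = ['A218C', 'E286W', 'S480G']

Answer: A218C,E286W,S480G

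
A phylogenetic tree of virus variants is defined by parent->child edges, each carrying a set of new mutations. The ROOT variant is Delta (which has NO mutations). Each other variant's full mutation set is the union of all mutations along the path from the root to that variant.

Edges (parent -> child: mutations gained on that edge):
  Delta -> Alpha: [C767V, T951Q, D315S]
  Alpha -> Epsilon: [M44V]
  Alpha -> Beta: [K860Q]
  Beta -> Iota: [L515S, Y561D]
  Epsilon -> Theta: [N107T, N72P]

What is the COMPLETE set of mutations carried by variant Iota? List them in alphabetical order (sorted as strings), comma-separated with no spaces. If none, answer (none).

At Delta: gained [] -> total []
At Alpha: gained ['C767V', 'T951Q', 'D315S'] -> total ['C767V', 'D315S', 'T951Q']
At Beta: gained ['K860Q'] -> total ['C767V', 'D315S', 'K860Q', 'T951Q']
At Iota: gained ['L515S', 'Y561D'] -> total ['C767V', 'D315S', 'K860Q', 'L515S', 'T951Q', 'Y561D']

Answer: C767V,D315S,K860Q,L515S,T951Q,Y561D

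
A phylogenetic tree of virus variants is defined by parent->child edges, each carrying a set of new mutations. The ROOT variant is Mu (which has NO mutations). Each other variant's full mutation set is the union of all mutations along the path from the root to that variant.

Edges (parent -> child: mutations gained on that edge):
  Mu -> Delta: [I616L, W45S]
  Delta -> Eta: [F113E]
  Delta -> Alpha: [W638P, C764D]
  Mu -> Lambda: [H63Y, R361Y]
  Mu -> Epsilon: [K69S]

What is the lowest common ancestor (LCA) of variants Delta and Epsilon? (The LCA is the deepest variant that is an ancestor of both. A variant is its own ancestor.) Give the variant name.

Answer: Mu

Derivation:
Path from root to Delta: Mu -> Delta
  ancestors of Delta: {Mu, Delta}
Path from root to Epsilon: Mu -> Epsilon
  ancestors of Epsilon: {Mu, Epsilon}
Common ancestors: {Mu}
Walk up from Epsilon: Epsilon (not in ancestors of Delta), Mu (in ancestors of Delta)
Deepest common ancestor (LCA) = Mu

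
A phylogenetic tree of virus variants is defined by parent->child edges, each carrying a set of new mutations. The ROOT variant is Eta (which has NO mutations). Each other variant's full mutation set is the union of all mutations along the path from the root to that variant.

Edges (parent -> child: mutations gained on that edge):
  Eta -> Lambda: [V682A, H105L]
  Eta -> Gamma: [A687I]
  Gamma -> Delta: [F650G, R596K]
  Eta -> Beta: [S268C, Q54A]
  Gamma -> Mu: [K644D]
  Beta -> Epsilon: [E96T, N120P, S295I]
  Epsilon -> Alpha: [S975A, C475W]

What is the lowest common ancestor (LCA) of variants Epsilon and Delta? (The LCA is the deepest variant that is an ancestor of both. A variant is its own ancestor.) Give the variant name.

Path from root to Epsilon: Eta -> Beta -> Epsilon
  ancestors of Epsilon: {Eta, Beta, Epsilon}
Path from root to Delta: Eta -> Gamma -> Delta
  ancestors of Delta: {Eta, Gamma, Delta}
Common ancestors: {Eta}
Walk up from Delta: Delta (not in ancestors of Epsilon), Gamma (not in ancestors of Epsilon), Eta (in ancestors of Epsilon)
Deepest common ancestor (LCA) = Eta

Answer: Eta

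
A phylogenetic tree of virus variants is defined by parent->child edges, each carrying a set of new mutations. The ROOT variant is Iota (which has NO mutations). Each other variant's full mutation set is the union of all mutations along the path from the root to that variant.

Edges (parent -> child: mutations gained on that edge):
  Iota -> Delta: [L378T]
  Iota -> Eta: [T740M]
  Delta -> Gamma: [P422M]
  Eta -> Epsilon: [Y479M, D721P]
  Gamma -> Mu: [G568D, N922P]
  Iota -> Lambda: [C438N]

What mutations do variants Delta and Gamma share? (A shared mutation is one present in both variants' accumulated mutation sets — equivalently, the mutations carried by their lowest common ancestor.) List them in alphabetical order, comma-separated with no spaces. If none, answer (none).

Answer: L378T

Derivation:
Accumulating mutations along path to Delta:
  At Iota: gained [] -> total []
  At Delta: gained ['L378T'] -> total ['L378T']
Mutations(Delta) = ['L378T']
Accumulating mutations along path to Gamma:
  At Iota: gained [] -> total []
  At Delta: gained ['L378T'] -> total ['L378T']
  At Gamma: gained ['P422M'] -> total ['L378T', 'P422M']
Mutations(Gamma) = ['L378T', 'P422M']
Intersection: ['L378T'] ∩ ['L378T', 'P422M'] = ['L378T']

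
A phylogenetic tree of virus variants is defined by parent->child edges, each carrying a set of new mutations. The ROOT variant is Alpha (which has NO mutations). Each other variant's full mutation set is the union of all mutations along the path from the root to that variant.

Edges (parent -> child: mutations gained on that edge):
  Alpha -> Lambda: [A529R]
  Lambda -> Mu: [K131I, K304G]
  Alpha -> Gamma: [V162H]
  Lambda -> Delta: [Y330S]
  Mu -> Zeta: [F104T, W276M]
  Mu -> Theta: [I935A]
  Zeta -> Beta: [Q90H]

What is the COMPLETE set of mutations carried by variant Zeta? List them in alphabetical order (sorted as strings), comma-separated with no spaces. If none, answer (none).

Answer: A529R,F104T,K131I,K304G,W276M

Derivation:
At Alpha: gained [] -> total []
At Lambda: gained ['A529R'] -> total ['A529R']
At Mu: gained ['K131I', 'K304G'] -> total ['A529R', 'K131I', 'K304G']
At Zeta: gained ['F104T', 'W276M'] -> total ['A529R', 'F104T', 'K131I', 'K304G', 'W276M']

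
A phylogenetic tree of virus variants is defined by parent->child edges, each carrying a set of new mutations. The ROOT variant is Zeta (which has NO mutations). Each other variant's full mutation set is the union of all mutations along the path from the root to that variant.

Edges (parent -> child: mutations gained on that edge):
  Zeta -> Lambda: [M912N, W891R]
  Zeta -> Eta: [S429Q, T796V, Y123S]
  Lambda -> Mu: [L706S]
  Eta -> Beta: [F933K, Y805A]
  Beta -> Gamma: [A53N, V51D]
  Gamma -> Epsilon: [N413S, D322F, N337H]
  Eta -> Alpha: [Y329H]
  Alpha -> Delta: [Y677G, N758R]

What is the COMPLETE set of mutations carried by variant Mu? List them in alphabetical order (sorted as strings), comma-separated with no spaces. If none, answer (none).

At Zeta: gained [] -> total []
At Lambda: gained ['M912N', 'W891R'] -> total ['M912N', 'W891R']
At Mu: gained ['L706S'] -> total ['L706S', 'M912N', 'W891R']

Answer: L706S,M912N,W891R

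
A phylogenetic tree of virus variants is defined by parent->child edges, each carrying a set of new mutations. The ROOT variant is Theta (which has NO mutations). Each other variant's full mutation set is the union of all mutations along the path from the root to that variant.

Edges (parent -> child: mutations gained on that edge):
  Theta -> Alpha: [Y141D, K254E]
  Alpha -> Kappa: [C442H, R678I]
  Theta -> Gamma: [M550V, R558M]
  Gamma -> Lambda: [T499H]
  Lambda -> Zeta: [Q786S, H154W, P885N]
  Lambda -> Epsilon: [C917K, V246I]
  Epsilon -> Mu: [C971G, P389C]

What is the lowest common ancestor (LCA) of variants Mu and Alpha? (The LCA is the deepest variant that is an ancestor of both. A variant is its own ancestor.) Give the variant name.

Answer: Theta

Derivation:
Path from root to Mu: Theta -> Gamma -> Lambda -> Epsilon -> Mu
  ancestors of Mu: {Theta, Gamma, Lambda, Epsilon, Mu}
Path from root to Alpha: Theta -> Alpha
  ancestors of Alpha: {Theta, Alpha}
Common ancestors: {Theta}
Walk up from Alpha: Alpha (not in ancestors of Mu), Theta (in ancestors of Mu)
Deepest common ancestor (LCA) = Theta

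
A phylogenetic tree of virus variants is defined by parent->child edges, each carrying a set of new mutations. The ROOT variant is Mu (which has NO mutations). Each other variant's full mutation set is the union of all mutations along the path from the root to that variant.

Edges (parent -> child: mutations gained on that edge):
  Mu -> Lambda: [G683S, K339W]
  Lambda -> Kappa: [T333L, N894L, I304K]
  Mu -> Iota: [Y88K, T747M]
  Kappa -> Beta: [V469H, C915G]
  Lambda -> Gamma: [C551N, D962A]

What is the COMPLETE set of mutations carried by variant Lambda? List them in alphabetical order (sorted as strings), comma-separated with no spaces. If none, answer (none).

At Mu: gained [] -> total []
At Lambda: gained ['G683S', 'K339W'] -> total ['G683S', 'K339W']

Answer: G683S,K339W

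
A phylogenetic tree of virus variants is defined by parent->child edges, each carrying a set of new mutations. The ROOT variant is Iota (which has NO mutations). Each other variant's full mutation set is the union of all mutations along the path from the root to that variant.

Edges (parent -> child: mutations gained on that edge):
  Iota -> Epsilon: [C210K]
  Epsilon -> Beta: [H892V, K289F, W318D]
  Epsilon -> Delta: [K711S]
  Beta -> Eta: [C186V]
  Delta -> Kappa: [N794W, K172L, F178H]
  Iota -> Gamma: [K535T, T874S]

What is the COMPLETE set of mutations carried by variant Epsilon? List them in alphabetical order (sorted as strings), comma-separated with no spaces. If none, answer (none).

Answer: C210K

Derivation:
At Iota: gained [] -> total []
At Epsilon: gained ['C210K'] -> total ['C210K']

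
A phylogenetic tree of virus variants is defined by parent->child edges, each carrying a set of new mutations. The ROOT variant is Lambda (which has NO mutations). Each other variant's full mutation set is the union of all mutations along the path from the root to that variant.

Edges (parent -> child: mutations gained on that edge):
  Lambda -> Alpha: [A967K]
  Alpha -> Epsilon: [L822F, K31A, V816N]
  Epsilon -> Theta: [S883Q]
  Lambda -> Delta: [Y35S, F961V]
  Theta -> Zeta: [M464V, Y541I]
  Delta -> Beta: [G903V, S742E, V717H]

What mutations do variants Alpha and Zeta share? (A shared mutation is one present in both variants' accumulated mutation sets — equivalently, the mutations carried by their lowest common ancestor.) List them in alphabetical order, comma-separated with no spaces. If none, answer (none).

Accumulating mutations along path to Alpha:
  At Lambda: gained [] -> total []
  At Alpha: gained ['A967K'] -> total ['A967K']
Mutations(Alpha) = ['A967K']
Accumulating mutations along path to Zeta:
  At Lambda: gained [] -> total []
  At Alpha: gained ['A967K'] -> total ['A967K']
  At Epsilon: gained ['L822F', 'K31A', 'V816N'] -> total ['A967K', 'K31A', 'L822F', 'V816N']
  At Theta: gained ['S883Q'] -> total ['A967K', 'K31A', 'L822F', 'S883Q', 'V816N']
  At Zeta: gained ['M464V', 'Y541I'] -> total ['A967K', 'K31A', 'L822F', 'M464V', 'S883Q', 'V816N', 'Y541I']
Mutations(Zeta) = ['A967K', 'K31A', 'L822F', 'M464V', 'S883Q', 'V816N', 'Y541I']
Intersection: ['A967K'] ∩ ['A967K', 'K31A', 'L822F', 'M464V', 'S883Q', 'V816N', 'Y541I'] = ['A967K']

Answer: A967K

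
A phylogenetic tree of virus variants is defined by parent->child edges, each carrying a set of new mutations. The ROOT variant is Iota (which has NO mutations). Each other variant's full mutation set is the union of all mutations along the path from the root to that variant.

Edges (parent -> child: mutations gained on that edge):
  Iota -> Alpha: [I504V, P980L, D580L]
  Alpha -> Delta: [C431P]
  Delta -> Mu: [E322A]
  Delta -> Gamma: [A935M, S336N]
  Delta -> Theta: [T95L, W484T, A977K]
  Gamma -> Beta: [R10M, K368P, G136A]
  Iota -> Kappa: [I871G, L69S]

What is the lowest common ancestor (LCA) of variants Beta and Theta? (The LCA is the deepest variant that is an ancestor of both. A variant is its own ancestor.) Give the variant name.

Path from root to Beta: Iota -> Alpha -> Delta -> Gamma -> Beta
  ancestors of Beta: {Iota, Alpha, Delta, Gamma, Beta}
Path from root to Theta: Iota -> Alpha -> Delta -> Theta
  ancestors of Theta: {Iota, Alpha, Delta, Theta}
Common ancestors: {Iota, Alpha, Delta}
Walk up from Theta: Theta (not in ancestors of Beta), Delta (in ancestors of Beta), Alpha (in ancestors of Beta), Iota (in ancestors of Beta)
Deepest common ancestor (LCA) = Delta

Answer: Delta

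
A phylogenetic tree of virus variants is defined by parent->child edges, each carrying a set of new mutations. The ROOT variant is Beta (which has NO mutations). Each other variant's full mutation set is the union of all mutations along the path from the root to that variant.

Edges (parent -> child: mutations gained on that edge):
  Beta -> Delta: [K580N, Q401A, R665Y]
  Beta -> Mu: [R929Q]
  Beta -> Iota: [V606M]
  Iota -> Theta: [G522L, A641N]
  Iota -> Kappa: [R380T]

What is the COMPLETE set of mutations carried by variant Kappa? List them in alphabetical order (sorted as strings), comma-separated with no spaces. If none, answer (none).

At Beta: gained [] -> total []
At Iota: gained ['V606M'] -> total ['V606M']
At Kappa: gained ['R380T'] -> total ['R380T', 'V606M']

Answer: R380T,V606M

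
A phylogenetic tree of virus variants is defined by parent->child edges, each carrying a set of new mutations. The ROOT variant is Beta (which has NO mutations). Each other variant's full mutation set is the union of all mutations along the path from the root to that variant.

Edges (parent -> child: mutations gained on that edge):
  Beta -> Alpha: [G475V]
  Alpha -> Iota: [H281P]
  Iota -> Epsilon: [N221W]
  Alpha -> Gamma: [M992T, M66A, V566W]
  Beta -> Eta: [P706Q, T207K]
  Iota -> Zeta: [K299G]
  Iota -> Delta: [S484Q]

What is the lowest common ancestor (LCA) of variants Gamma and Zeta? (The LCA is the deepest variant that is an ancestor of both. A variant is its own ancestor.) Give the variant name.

Answer: Alpha

Derivation:
Path from root to Gamma: Beta -> Alpha -> Gamma
  ancestors of Gamma: {Beta, Alpha, Gamma}
Path from root to Zeta: Beta -> Alpha -> Iota -> Zeta
  ancestors of Zeta: {Beta, Alpha, Iota, Zeta}
Common ancestors: {Beta, Alpha}
Walk up from Zeta: Zeta (not in ancestors of Gamma), Iota (not in ancestors of Gamma), Alpha (in ancestors of Gamma), Beta (in ancestors of Gamma)
Deepest common ancestor (LCA) = Alpha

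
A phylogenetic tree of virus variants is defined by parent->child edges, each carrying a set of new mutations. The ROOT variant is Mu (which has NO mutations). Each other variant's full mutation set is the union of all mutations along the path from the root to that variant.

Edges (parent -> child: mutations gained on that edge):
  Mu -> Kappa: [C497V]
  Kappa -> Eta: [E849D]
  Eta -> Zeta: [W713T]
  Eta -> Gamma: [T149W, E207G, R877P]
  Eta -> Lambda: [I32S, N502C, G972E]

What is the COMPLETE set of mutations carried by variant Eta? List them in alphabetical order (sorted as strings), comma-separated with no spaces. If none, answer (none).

At Mu: gained [] -> total []
At Kappa: gained ['C497V'] -> total ['C497V']
At Eta: gained ['E849D'] -> total ['C497V', 'E849D']

Answer: C497V,E849D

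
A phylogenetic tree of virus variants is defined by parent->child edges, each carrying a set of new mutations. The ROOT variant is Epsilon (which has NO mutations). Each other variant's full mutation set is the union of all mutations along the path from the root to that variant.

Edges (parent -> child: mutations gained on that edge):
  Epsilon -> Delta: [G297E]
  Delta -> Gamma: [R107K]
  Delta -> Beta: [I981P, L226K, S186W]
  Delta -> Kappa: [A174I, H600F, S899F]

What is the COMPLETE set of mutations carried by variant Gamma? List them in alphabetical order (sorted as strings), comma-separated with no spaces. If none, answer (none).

Answer: G297E,R107K

Derivation:
At Epsilon: gained [] -> total []
At Delta: gained ['G297E'] -> total ['G297E']
At Gamma: gained ['R107K'] -> total ['G297E', 'R107K']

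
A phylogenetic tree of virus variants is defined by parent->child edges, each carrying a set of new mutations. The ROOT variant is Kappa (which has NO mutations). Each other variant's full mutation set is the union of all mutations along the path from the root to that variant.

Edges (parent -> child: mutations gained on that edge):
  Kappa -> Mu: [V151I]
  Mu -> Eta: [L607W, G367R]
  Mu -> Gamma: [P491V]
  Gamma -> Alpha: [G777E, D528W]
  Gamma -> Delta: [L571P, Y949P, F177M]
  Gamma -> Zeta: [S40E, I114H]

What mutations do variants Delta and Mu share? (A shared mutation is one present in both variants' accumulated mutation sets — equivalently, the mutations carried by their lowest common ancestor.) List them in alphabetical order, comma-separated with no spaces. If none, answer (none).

Accumulating mutations along path to Delta:
  At Kappa: gained [] -> total []
  At Mu: gained ['V151I'] -> total ['V151I']
  At Gamma: gained ['P491V'] -> total ['P491V', 'V151I']
  At Delta: gained ['L571P', 'Y949P', 'F177M'] -> total ['F177M', 'L571P', 'P491V', 'V151I', 'Y949P']
Mutations(Delta) = ['F177M', 'L571P', 'P491V', 'V151I', 'Y949P']
Accumulating mutations along path to Mu:
  At Kappa: gained [] -> total []
  At Mu: gained ['V151I'] -> total ['V151I']
Mutations(Mu) = ['V151I']
Intersection: ['F177M', 'L571P', 'P491V', 'V151I', 'Y949P'] ∩ ['V151I'] = ['V151I']

Answer: V151I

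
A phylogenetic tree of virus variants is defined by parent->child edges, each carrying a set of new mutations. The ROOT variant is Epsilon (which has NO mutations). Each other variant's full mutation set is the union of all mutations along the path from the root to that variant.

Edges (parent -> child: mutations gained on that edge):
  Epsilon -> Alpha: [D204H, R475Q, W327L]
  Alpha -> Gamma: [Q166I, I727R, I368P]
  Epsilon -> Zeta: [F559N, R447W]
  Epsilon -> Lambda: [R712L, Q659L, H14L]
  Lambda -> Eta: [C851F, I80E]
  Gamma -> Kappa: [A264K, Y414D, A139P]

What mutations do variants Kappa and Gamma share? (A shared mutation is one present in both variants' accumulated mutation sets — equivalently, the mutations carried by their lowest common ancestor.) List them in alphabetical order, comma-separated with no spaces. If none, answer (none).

Answer: D204H,I368P,I727R,Q166I,R475Q,W327L

Derivation:
Accumulating mutations along path to Kappa:
  At Epsilon: gained [] -> total []
  At Alpha: gained ['D204H', 'R475Q', 'W327L'] -> total ['D204H', 'R475Q', 'W327L']
  At Gamma: gained ['Q166I', 'I727R', 'I368P'] -> total ['D204H', 'I368P', 'I727R', 'Q166I', 'R475Q', 'W327L']
  At Kappa: gained ['A264K', 'Y414D', 'A139P'] -> total ['A139P', 'A264K', 'D204H', 'I368P', 'I727R', 'Q166I', 'R475Q', 'W327L', 'Y414D']
Mutations(Kappa) = ['A139P', 'A264K', 'D204H', 'I368P', 'I727R', 'Q166I', 'R475Q', 'W327L', 'Y414D']
Accumulating mutations along path to Gamma:
  At Epsilon: gained [] -> total []
  At Alpha: gained ['D204H', 'R475Q', 'W327L'] -> total ['D204H', 'R475Q', 'W327L']
  At Gamma: gained ['Q166I', 'I727R', 'I368P'] -> total ['D204H', 'I368P', 'I727R', 'Q166I', 'R475Q', 'W327L']
Mutations(Gamma) = ['D204H', 'I368P', 'I727R', 'Q166I', 'R475Q', 'W327L']
Intersection: ['A139P', 'A264K', 'D204H', 'I368P', 'I727R', 'Q166I', 'R475Q', 'W327L', 'Y414D'] ∩ ['D204H', 'I368P', 'I727R', 'Q166I', 'R475Q', 'W327L'] = ['D204H', 'I368P', 'I727R', 'Q166I', 'R475Q', 'W327L']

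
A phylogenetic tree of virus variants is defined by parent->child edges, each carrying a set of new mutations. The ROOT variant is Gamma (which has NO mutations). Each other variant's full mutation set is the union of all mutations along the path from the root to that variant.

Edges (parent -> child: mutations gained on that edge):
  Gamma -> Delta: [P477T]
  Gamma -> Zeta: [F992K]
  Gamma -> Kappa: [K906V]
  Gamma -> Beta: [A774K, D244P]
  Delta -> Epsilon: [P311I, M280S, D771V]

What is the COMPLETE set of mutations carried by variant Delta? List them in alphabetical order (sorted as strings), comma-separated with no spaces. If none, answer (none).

At Gamma: gained [] -> total []
At Delta: gained ['P477T'] -> total ['P477T']

Answer: P477T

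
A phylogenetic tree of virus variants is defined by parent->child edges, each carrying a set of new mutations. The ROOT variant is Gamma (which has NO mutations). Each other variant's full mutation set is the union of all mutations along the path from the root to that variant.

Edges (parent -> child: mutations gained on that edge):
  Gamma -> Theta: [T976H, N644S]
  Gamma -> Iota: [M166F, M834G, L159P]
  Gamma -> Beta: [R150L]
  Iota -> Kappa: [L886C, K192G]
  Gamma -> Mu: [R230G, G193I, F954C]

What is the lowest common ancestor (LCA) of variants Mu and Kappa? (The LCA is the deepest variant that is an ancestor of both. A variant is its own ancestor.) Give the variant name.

Answer: Gamma

Derivation:
Path from root to Mu: Gamma -> Mu
  ancestors of Mu: {Gamma, Mu}
Path from root to Kappa: Gamma -> Iota -> Kappa
  ancestors of Kappa: {Gamma, Iota, Kappa}
Common ancestors: {Gamma}
Walk up from Kappa: Kappa (not in ancestors of Mu), Iota (not in ancestors of Mu), Gamma (in ancestors of Mu)
Deepest common ancestor (LCA) = Gamma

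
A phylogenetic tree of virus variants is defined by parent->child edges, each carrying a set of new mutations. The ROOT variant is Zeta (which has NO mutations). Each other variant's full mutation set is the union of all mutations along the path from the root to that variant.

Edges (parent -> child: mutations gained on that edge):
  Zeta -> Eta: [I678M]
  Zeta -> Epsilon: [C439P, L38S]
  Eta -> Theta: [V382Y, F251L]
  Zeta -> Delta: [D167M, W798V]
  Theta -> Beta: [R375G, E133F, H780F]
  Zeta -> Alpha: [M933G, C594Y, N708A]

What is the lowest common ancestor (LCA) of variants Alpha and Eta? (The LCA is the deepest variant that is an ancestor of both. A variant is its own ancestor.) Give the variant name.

Path from root to Alpha: Zeta -> Alpha
  ancestors of Alpha: {Zeta, Alpha}
Path from root to Eta: Zeta -> Eta
  ancestors of Eta: {Zeta, Eta}
Common ancestors: {Zeta}
Walk up from Eta: Eta (not in ancestors of Alpha), Zeta (in ancestors of Alpha)
Deepest common ancestor (LCA) = Zeta

Answer: Zeta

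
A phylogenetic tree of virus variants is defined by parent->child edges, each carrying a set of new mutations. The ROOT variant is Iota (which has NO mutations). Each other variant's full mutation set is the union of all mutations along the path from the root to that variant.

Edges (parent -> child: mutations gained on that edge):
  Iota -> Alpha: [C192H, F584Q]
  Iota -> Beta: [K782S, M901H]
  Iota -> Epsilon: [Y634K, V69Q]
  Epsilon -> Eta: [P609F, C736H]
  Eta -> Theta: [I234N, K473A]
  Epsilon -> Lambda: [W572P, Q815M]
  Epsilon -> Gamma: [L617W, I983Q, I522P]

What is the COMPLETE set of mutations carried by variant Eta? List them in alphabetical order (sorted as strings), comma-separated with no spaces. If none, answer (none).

At Iota: gained [] -> total []
At Epsilon: gained ['Y634K', 'V69Q'] -> total ['V69Q', 'Y634K']
At Eta: gained ['P609F', 'C736H'] -> total ['C736H', 'P609F', 'V69Q', 'Y634K']

Answer: C736H,P609F,V69Q,Y634K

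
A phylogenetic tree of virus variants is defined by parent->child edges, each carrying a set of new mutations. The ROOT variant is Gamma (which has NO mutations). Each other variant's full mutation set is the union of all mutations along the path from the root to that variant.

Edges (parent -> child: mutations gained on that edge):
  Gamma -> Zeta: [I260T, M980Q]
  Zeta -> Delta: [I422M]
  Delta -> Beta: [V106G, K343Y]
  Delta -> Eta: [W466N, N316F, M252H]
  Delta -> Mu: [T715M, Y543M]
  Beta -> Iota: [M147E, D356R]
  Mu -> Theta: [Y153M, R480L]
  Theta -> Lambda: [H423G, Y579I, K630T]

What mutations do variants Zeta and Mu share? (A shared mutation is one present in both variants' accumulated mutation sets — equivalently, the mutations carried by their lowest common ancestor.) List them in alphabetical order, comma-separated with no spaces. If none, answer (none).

Answer: I260T,M980Q

Derivation:
Accumulating mutations along path to Zeta:
  At Gamma: gained [] -> total []
  At Zeta: gained ['I260T', 'M980Q'] -> total ['I260T', 'M980Q']
Mutations(Zeta) = ['I260T', 'M980Q']
Accumulating mutations along path to Mu:
  At Gamma: gained [] -> total []
  At Zeta: gained ['I260T', 'M980Q'] -> total ['I260T', 'M980Q']
  At Delta: gained ['I422M'] -> total ['I260T', 'I422M', 'M980Q']
  At Mu: gained ['T715M', 'Y543M'] -> total ['I260T', 'I422M', 'M980Q', 'T715M', 'Y543M']
Mutations(Mu) = ['I260T', 'I422M', 'M980Q', 'T715M', 'Y543M']
Intersection: ['I260T', 'M980Q'] ∩ ['I260T', 'I422M', 'M980Q', 'T715M', 'Y543M'] = ['I260T', 'M980Q']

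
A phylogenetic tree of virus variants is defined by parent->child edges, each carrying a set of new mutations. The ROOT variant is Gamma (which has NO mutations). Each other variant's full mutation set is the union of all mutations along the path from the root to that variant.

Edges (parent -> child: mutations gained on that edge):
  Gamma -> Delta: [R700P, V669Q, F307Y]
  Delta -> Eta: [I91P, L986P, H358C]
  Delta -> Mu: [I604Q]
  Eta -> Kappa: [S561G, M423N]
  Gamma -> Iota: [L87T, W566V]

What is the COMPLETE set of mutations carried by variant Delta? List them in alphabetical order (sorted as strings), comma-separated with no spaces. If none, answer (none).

At Gamma: gained [] -> total []
At Delta: gained ['R700P', 'V669Q', 'F307Y'] -> total ['F307Y', 'R700P', 'V669Q']

Answer: F307Y,R700P,V669Q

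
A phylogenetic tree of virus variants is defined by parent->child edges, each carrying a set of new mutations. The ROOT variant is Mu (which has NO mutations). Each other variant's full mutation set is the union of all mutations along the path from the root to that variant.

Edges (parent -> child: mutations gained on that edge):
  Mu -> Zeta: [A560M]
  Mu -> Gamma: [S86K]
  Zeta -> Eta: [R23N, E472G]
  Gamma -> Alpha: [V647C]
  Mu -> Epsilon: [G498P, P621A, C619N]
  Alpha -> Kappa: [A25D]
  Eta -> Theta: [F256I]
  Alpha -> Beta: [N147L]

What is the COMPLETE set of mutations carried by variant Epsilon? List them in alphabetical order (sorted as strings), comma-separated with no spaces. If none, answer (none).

Answer: C619N,G498P,P621A

Derivation:
At Mu: gained [] -> total []
At Epsilon: gained ['G498P', 'P621A', 'C619N'] -> total ['C619N', 'G498P', 'P621A']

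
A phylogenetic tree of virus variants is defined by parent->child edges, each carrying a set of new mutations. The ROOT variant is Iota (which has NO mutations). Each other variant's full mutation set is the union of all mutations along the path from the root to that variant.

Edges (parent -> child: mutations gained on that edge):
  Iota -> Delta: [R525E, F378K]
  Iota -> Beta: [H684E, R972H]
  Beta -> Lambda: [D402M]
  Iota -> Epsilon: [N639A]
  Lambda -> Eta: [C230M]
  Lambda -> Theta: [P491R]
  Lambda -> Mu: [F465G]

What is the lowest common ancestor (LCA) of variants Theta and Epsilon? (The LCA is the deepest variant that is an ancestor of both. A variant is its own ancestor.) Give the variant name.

Answer: Iota

Derivation:
Path from root to Theta: Iota -> Beta -> Lambda -> Theta
  ancestors of Theta: {Iota, Beta, Lambda, Theta}
Path from root to Epsilon: Iota -> Epsilon
  ancestors of Epsilon: {Iota, Epsilon}
Common ancestors: {Iota}
Walk up from Epsilon: Epsilon (not in ancestors of Theta), Iota (in ancestors of Theta)
Deepest common ancestor (LCA) = Iota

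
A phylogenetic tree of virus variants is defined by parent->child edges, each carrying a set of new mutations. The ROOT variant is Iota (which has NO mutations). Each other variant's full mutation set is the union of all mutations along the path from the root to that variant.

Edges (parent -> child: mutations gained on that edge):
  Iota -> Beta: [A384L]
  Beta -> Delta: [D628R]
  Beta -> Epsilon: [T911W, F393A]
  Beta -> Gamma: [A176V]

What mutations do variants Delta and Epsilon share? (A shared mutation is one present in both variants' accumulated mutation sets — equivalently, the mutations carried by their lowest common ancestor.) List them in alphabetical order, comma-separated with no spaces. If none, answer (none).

Accumulating mutations along path to Delta:
  At Iota: gained [] -> total []
  At Beta: gained ['A384L'] -> total ['A384L']
  At Delta: gained ['D628R'] -> total ['A384L', 'D628R']
Mutations(Delta) = ['A384L', 'D628R']
Accumulating mutations along path to Epsilon:
  At Iota: gained [] -> total []
  At Beta: gained ['A384L'] -> total ['A384L']
  At Epsilon: gained ['T911W', 'F393A'] -> total ['A384L', 'F393A', 'T911W']
Mutations(Epsilon) = ['A384L', 'F393A', 'T911W']
Intersection: ['A384L', 'D628R'] ∩ ['A384L', 'F393A', 'T911W'] = ['A384L']

Answer: A384L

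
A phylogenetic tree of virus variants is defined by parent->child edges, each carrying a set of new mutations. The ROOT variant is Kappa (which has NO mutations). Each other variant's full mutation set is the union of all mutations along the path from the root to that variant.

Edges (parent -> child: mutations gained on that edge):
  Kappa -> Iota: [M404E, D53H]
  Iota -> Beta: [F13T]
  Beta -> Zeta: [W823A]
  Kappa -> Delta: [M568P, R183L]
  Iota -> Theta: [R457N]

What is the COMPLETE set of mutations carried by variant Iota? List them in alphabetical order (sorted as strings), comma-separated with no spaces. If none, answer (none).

Answer: D53H,M404E

Derivation:
At Kappa: gained [] -> total []
At Iota: gained ['M404E', 'D53H'] -> total ['D53H', 'M404E']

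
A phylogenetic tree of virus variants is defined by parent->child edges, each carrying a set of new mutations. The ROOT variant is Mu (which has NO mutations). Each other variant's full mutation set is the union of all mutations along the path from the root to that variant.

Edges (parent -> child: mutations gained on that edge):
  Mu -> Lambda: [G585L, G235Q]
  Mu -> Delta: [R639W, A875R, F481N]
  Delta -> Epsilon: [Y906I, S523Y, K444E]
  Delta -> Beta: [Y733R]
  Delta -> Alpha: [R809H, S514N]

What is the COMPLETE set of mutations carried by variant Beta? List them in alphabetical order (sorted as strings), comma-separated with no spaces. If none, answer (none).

Answer: A875R,F481N,R639W,Y733R

Derivation:
At Mu: gained [] -> total []
At Delta: gained ['R639W', 'A875R', 'F481N'] -> total ['A875R', 'F481N', 'R639W']
At Beta: gained ['Y733R'] -> total ['A875R', 'F481N', 'R639W', 'Y733R']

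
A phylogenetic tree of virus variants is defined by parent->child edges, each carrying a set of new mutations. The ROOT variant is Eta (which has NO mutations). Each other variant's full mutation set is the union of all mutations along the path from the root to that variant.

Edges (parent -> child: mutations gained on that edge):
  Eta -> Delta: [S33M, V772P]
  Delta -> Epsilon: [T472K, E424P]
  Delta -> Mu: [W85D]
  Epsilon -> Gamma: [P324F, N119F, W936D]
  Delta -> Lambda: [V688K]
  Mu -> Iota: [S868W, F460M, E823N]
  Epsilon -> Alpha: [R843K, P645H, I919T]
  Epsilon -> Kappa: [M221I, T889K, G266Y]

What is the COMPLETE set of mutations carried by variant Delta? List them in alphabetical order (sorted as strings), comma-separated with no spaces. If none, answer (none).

Answer: S33M,V772P

Derivation:
At Eta: gained [] -> total []
At Delta: gained ['S33M', 'V772P'] -> total ['S33M', 'V772P']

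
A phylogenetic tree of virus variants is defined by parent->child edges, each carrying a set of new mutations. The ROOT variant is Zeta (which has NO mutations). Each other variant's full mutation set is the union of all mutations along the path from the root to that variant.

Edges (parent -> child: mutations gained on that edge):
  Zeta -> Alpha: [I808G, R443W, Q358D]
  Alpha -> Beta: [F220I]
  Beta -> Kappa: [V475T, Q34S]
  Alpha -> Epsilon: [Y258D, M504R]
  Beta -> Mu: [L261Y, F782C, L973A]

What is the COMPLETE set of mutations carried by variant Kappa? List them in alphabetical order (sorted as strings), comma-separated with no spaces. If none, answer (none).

At Zeta: gained [] -> total []
At Alpha: gained ['I808G', 'R443W', 'Q358D'] -> total ['I808G', 'Q358D', 'R443W']
At Beta: gained ['F220I'] -> total ['F220I', 'I808G', 'Q358D', 'R443W']
At Kappa: gained ['V475T', 'Q34S'] -> total ['F220I', 'I808G', 'Q34S', 'Q358D', 'R443W', 'V475T']

Answer: F220I,I808G,Q34S,Q358D,R443W,V475T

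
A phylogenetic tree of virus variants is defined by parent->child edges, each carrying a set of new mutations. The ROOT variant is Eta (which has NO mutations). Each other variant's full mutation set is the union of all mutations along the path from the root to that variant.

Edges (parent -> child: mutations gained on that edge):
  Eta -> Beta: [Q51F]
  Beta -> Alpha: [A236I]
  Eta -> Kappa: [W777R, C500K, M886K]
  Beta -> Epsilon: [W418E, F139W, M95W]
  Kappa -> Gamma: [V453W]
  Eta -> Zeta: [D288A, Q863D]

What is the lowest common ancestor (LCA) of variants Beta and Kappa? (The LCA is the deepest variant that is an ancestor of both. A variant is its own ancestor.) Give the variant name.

Path from root to Beta: Eta -> Beta
  ancestors of Beta: {Eta, Beta}
Path from root to Kappa: Eta -> Kappa
  ancestors of Kappa: {Eta, Kappa}
Common ancestors: {Eta}
Walk up from Kappa: Kappa (not in ancestors of Beta), Eta (in ancestors of Beta)
Deepest common ancestor (LCA) = Eta

Answer: Eta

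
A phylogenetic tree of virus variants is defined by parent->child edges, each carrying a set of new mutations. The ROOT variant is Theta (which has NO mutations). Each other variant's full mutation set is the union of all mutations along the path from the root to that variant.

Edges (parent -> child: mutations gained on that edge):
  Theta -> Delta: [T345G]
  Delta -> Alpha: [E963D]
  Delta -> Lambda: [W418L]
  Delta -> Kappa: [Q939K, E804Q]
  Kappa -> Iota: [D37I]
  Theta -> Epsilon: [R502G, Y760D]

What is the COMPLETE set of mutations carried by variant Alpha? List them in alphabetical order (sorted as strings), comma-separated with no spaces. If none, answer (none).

At Theta: gained [] -> total []
At Delta: gained ['T345G'] -> total ['T345G']
At Alpha: gained ['E963D'] -> total ['E963D', 'T345G']

Answer: E963D,T345G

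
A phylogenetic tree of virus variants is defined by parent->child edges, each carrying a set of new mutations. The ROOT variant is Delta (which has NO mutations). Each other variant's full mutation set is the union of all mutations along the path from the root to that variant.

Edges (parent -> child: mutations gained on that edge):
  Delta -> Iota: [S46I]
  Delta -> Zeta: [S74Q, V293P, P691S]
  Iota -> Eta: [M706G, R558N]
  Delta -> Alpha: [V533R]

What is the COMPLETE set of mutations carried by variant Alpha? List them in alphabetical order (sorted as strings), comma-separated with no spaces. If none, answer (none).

Answer: V533R

Derivation:
At Delta: gained [] -> total []
At Alpha: gained ['V533R'] -> total ['V533R']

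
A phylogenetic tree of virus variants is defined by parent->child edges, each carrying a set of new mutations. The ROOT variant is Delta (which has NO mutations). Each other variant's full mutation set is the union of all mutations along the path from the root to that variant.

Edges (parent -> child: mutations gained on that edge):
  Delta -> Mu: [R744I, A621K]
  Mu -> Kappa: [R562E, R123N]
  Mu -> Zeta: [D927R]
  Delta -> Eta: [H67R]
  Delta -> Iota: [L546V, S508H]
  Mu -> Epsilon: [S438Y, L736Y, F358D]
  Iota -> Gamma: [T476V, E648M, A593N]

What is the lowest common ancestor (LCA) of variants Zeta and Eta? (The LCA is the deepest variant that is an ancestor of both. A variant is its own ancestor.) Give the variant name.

Answer: Delta

Derivation:
Path from root to Zeta: Delta -> Mu -> Zeta
  ancestors of Zeta: {Delta, Mu, Zeta}
Path from root to Eta: Delta -> Eta
  ancestors of Eta: {Delta, Eta}
Common ancestors: {Delta}
Walk up from Eta: Eta (not in ancestors of Zeta), Delta (in ancestors of Zeta)
Deepest common ancestor (LCA) = Delta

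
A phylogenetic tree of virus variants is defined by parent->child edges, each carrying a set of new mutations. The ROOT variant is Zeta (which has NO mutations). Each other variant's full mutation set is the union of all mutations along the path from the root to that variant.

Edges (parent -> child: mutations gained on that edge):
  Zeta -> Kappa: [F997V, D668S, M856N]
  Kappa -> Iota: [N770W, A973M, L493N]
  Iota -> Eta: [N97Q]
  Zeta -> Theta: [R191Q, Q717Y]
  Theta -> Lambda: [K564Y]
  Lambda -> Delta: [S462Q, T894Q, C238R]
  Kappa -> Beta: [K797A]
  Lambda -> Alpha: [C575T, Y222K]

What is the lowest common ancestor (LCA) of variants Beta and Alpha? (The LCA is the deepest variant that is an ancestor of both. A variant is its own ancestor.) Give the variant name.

Path from root to Beta: Zeta -> Kappa -> Beta
  ancestors of Beta: {Zeta, Kappa, Beta}
Path from root to Alpha: Zeta -> Theta -> Lambda -> Alpha
  ancestors of Alpha: {Zeta, Theta, Lambda, Alpha}
Common ancestors: {Zeta}
Walk up from Alpha: Alpha (not in ancestors of Beta), Lambda (not in ancestors of Beta), Theta (not in ancestors of Beta), Zeta (in ancestors of Beta)
Deepest common ancestor (LCA) = Zeta

Answer: Zeta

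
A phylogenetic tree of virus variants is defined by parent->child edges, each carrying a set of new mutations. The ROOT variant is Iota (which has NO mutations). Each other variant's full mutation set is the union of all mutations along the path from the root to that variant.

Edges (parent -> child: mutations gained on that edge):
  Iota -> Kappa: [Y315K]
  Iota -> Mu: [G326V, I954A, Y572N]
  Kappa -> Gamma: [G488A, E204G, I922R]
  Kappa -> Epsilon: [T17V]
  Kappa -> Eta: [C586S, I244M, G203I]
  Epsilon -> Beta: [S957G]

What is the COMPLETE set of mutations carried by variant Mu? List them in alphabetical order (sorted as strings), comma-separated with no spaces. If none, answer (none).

Answer: G326V,I954A,Y572N

Derivation:
At Iota: gained [] -> total []
At Mu: gained ['G326V', 'I954A', 'Y572N'] -> total ['G326V', 'I954A', 'Y572N']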